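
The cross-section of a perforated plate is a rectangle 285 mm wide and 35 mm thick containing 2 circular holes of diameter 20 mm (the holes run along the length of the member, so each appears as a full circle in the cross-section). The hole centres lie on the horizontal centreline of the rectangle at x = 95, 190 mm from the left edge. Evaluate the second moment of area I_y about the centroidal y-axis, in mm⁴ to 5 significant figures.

I_y ≈ 6.6085 × 10⁷ mm⁴

Treat the section as a set of non-overlapping primitives; coordinates are from the bounding-box lower-left.
Plate: 285 × 35, A = 9 975 mm², x = 142.5 mm, Ī = 67 518 281 mm⁴.
Hole 1 (subtracted): ⌀20, A = 314.1593 mm², x = 95 mm, Ī = 7853.982 mm⁴.
Hole 2 (subtracted): ⌀20, A = 314.1593 mm², x = 190 mm, Ī = 7853.982 mm⁴.
By symmetry the centroid is at mid-width, x̄ = 142.5 mm.
Transfer each piece to the centroidal y-axis using Ī + A·d² with d = x − 142.5:
  plate: d = 0 mm → contributes +67 518 281 mm⁴
  hole 1: d = -47.5 mm → contributes −716675.8 mm⁴
  hole 2: d = 47.5 mm → contributes −716675.8 mm⁴
Total I = 66 084 930 mm⁴.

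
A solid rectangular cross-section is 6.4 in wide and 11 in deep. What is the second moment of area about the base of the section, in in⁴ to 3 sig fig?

The section: 6.4 × 11, A = 70.4 in², y = 5.5 in, Ī = 709.87 in⁴.
Transfer it to the base of the section using Ī + A·d² with d = y − 0:
  the section: d = 5.5 in → contributes +2839.5 in⁴
Total I = 2839.5 in⁴.

I_base ≈ 2840 in⁴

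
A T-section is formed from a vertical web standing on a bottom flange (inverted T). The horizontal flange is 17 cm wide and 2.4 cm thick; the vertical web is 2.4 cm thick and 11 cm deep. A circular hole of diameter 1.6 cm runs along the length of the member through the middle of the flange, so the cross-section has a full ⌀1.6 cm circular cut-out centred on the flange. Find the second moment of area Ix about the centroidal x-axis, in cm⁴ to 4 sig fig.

Ix ≈ 990.6 cm⁴

Treat the section as a set of non-overlapping primitives; coordinates are from the bounding-box lower-left.
Flange: 17 × 2.4, A = 40.8 cm², y = 1.2 cm, Ī = 19.584 cm⁴.
Web: 2.4 × 11, A = 26.4 cm², y = 7.9 cm, Ī = 266.2 cm⁴.
Hole (subtracted): ⌀1.6, A = 2.01062 cm², y = 1.2 cm, Ī = 0.321699 cm⁴.
Centroid: ȳ = ΣA·y / ΣA = 3.91333 cm.
Transfer each piece to the centroidal x-axis using Ī + A·d² with d = y − 3.91333:
  flange: d = -2.71333 cm → contributes +319.959 cm⁴
  web: d = 3.98667 cm → contributes +685.79 cm⁴
  hole: d = -2.71333 cm → contributes −15.1241 cm⁴
Total I = 990.625 cm⁴.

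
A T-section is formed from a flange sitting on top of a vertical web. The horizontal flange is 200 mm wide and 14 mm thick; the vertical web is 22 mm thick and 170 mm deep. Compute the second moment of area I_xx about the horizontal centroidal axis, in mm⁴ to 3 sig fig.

I_xx ≈ 2.26 × 10⁷ mm⁴

Break the section into simple shapes (no overlaps), measuring from the bottom-left corner of the bounding box.
Flange: 200 × 14, A = 2 800 mm², y = 177 mm, Ī = 45 733 mm⁴.
Web: 22 × 170, A = 3 740 mm², y = 85 mm, Ī = 9 007 167 mm⁴.
Centroid: ȳ = ΣA·y / ΣA = 124.39 mm.
Transfer each piece to the horizontal centroidal axis using Ī + A·d² with d = y − 124.39:
  flange: d = 52.612 mm → contributes +7 796 085 mm⁴
  web: d = -39.388 mm → contributes +14 809 569 mm⁴
Total I = 22 605 654 mm⁴.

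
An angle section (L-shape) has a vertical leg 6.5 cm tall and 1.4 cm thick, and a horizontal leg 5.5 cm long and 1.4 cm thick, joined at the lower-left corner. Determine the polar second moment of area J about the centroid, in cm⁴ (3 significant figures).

Split into non-overlapping primitives; take the origin at the lower-left of the bounding box.
Vertical leg: 1.4 × 6.5, A = 9.1 cm², y = 3.25 cm, Ī = 32.04 cm⁴.
Horizontal leg (remainder): 4.1 × 1.4, A = 5.74 cm², y = 0.7 cm, Ī = 0.93753 cm⁴.
Centroid: ȳ = ΣA·y / ΣA = 2.2637 cm.
Transfer each piece to the centroidal x-axis using Ī + A·d² with d = y − 2.2637:
  vertical leg: d = 0.98632 cm → contributes +40.892 cm⁴
  horizontal leg (remainder): d = -1.5637 cm → contributes +14.972 cm⁴
Total I = 55.865 cm⁴.
For the y-axis: x̄ = 1.7637 cm.
Repeating about the centroidal y-axis gives I_y = 36.146 cm⁴.
Polar second moment: J = I_x + I_y = 92.01 cm⁴.

J ≈ 92.0 cm⁴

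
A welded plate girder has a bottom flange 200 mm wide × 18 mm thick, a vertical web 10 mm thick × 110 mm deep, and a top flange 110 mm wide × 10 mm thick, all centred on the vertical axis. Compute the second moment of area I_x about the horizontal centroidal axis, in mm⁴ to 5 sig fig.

I_x ≈ 1.5261 × 10⁷ mm⁴

Split into non-overlapping primitives; take the origin at the lower-left of the bounding box.
Bottom plate: 200 × 18, A = 3 600 mm², y = 9 mm, Ī = 97 200 mm⁴.
Web plate: 10 × 110, A = 1 100 mm², y = 73 mm, Ī = 1 109 167 mm⁴.
Top plate: 110 × 10, A = 1 100 mm², y = 133 mm, Ī = 9166.667 mm⁴.
Centroid: ȳ = ΣA·y / ΣA = 44.65517 mm.
Transfer each piece to the horizontal centroidal axis using Ī + A·d² with d = y − 44.65517:
  bottom plate: d = -35.65517 mm → contributes +4 673 849 mm⁴
  web plate: d = 28.34483 mm → contributes +1 992 939 mm⁴
  top plate: d = 88.34483 mm → contributes +8 594 456 mm⁴
Total I = 15 261 244 mm⁴.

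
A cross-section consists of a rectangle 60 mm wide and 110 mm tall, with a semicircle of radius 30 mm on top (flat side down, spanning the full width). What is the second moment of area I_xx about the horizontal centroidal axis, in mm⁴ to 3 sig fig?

Treat the section as a set of non-overlapping primitives; coordinates are from the bounding-box lower-left.
Rectangular body: 60 × 110, A = 6 600 mm², y = 55 mm, Ī = 6 655 000 mm⁴.
Semicircular cap: semicircle r = 30, A = 1413.7 mm², y = 122.73 mm, Ī = 88 903 mm⁴.
Centroid: ȳ = ΣA·y / ΣA = 66.949 mm.
Transfer each piece to the horizontal centroidal axis using Ī + A·d² with d = y − 66.949:
  rectangular body: d = -11.949 mm → contributes +7 597 310 mm⁴
  semicircular cap: d = 55.784 mm → contributes +4 488 118 mm⁴
Total I = 12 085 427 mm⁴.

I_xx ≈ 1.21 × 10⁷ mm⁴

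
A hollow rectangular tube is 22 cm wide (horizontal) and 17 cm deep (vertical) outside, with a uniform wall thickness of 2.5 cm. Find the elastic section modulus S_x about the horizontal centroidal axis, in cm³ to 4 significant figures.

S_x ≈ 771.7 cm³

Decompose the section into non-overlapping parts with the origin at the bottom-left of its bounding rectangle.
Outer rectangle: 22 × 17, A = 374 cm², y = 8.5 cm, Ī = 9007.17 cm⁴.
Inner void (subtracted): 17 × 12, A = 204 cm², y = 8.5 cm, Ī = 2 448 cm⁴.
By symmetry the centroid is at mid-height, ȳ = 8.5 cm.
All pieces are centred on the horizontal centroidal axis, so I = ΣĪ (holes subtracted) = 6559.17 cm⁴.
Extreme fibre distance c = 8.5 cm; S = I/c = 771.667 cm³.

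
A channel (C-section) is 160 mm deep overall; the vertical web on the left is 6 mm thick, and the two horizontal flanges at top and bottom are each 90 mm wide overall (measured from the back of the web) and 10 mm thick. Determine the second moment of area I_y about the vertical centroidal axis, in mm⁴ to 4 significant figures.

Treat the section as a set of non-overlapping primitives; coordinates are from the bounding-box lower-left.
Web: 6 × 160, A = 960 mm², x = 3 mm, Ī = 2 880 mm⁴.
Top flange (beyond web): 84 × 10, A = 840 mm², x = 48 mm, Ī = 493 920 mm⁴.
Bottom flange (beyond web): 84 × 10, A = 840 mm², x = 48 mm, Ī = 493 920 mm⁴.
Centroid: x̄ = ΣA·x / ΣA = 31.6364 mm.
Transfer each piece to the vertical centroidal axis using Ī + A·d² with d = x − 31.6364:
  web: d = -28.6364 mm → contributes +790 120 mm⁴
  top flange (beyond web): d = 16.3636 mm → contributes +718 846 mm⁴
  bottom flange (beyond web): d = 16.3636 mm → contributes +718 846 mm⁴
Total I = 2 227 811 mm⁴.

I_y ≈ 2.228 × 10⁶ mm⁴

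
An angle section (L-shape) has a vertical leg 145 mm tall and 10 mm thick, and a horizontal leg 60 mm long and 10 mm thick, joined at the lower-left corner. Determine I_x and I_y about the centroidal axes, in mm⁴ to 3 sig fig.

Treat the section as a set of non-overlapping primitives; coordinates are from the bounding-box lower-left.
Vertical leg: 10 × 145, A = 1 450 mm², y = 72.5 mm, Ī = 2 540 521 mm⁴.
Horizontal leg (remainder): 50 × 10, A = 500 mm², y = 5 mm, Ī = 4166.7 mm⁴.
Centroid: ȳ = ΣA·y / ΣA = 55.192 mm.
Transfer each piece to the centroidal x-axis using Ī + A·d² with d = y − 55.192:
  vertical leg: d = 17.308 mm → contributes +2 974 877 mm⁴
  horizontal leg (remainder): d = -50.192 mm → contributes +1 263 801 mm⁴
Total I = 4 238 678 mm⁴.
For the y-axis: x̄ = 12.692 mm.
Repeating about the centroidal y-axis gives I_y = 450 865 mm⁴.

I_x ≈ 4.24 × 10⁶ mm⁴, I_y ≈ 4.51 × 10⁵ mm⁴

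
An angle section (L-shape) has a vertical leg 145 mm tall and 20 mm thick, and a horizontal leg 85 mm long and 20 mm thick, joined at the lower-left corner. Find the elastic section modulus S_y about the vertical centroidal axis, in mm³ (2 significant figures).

Treat the section as a set of non-overlapping primitives; coordinates are from the bounding-box lower-left.
Vertical leg: 20 × 145, A = 2 900 mm², x = 10 mm, Ī = 96 667 mm⁴.
Horizontal leg (remainder): 65 × 20, A = 1 300 mm², x = 52.5 mm, Ī = 457 708 mm⁴.
Centroid: x̄ = ΣA·x / ΣA = 23.15 mm.
Transfer each piece to the vertical centroidal axis using Ī + A·d² with d = x − 23.15:
  vertical leg: d = -13.15 mm → contributes +598 505 mm⁴
  horizontal leg (remainder): d = 29.35 mm → contributes +1 577 194 mm⁴
Total I = 2 175 699 mm⁴.
Extreme fibre distance c = 61.85 mm; S = I/c = 35 180 mm³.

S_y ≈ 3.5 × 10⁴ mm³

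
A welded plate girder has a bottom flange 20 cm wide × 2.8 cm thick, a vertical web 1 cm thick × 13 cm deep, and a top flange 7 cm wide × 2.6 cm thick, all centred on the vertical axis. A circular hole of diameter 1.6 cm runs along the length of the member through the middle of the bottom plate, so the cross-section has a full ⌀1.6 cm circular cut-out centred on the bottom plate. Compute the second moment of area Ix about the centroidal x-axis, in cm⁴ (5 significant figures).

Ix ≈ 3755.9 cm⁴

Decompose the section into non-overlapping parts with the origin at the bottom-left of its bounding rectangle.
Bottom plate: 20 × 2.8, A = 56 cm², y = 1.4 cm, Ī = 36.58667 cm⁴.
Web plate: 1 × 13, A = 13 cm², y = 9.3 cm, Ī = 183.0833 cm⁴.
Top plate: 7 × 2.6, A = 18.2 cm², y = 17.1 cm, Ī = 10.25267 cm⁴.
Hole (subtracted): ⌀1.6, A = 2.010619 cm², y = 1.4 cm, Ī = 0.3216991 cm⁴.
Centroid: ȳ = ΣA·y / ΣA = 5.959723 cm.
Transfer each piece to the centroidal x-axis using Ī + A·d² with d = y − 5.959723:
  bottom plate: d = -4.559723 cm → contributes +1200.887 cm⁴
  web plate: d = 3.340277 cm → contributes +328.1302 cm⁴
  top plate: d = 11.14028 cm → contributes +2268.978 cm⁴
  hole: d = -4.559723 cm → contributes −42.12464 cm⁴
Total I = 3755.87 cm⁴.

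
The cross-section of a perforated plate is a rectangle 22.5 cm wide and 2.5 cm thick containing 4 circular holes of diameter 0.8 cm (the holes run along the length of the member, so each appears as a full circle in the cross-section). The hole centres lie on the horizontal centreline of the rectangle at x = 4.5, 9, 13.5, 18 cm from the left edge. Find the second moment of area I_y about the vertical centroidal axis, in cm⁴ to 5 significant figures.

I_y ≈ 2322.1 cm⁴

Split into non-overlapping primitives; take the origin at the lower-left of the bounding box.
Plate: 22.5 × 2.5, A = 56.25 cm², x = 11.25 cm, Ī = 2373.047 cm⁴.
Hole 1 (subtracted): ⌀0.8, A = 0.5026548 cm², x = 4.5 cm, Ī = 0.02010619 cm⁴.
Hole 2 (subtracted): ⌀0.8, A = 0.5026548 cm², x = 9 cm, Ī = 0.02010619 cm⁴.
Hole 3 (subtracted): ⌀0.8, A = 0.5026548 cm², x = 13.5 cm, Ī = 0.02010619 cm⁴.
Hole 4 (subtracted): ⌀0.8, A = 0.5026548 cm², x = 18 cm, Ī = 0.02010619 cm⁴.
By symmetry the centroid is at mid-width, x̄ = 11.25 cm.
Transfer each piece to the vertical centroidal axis using Ī + A·d² with d = x − 11.25:
  plate: d = 0 cm → contributes +2373.047 cm⁴
  hole 1: d = -6.75 cm → contributes −22.92232 cm⁴
  hole 2: d = -2.25 cm → contributes −2.564796 cm⁴
  hole 3: d = 2.25 cm → contributes −2.564796 cm⁴
  hole 4: d = 6.75 cm → contributes −22.92232 cm⁴
Total I = 2322.073 cm⁴.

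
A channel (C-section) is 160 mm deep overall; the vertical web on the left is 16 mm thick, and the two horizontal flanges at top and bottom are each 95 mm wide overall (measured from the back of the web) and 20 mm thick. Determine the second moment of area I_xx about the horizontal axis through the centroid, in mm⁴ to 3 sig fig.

I_xx ≈ 2.11 × 10⁷ mm⁴

Break the section into simple shapes (no overlaps), measuring from the bottom-left corner of the bounding box.
Web: 16 × 160, A = 2 560 mm², y = 80 mm, Ī = 5 461 333 mm⁴.
Top flange (beyond web): 79 × 20, A = 1 580 mm², y = 150 mm, Ī = 52 667 mm⁴.
Bottom flange (beyond web): 79 × 20, A = 1 580 mm², y = 10 mm, Ī = 52 667 mm⁴.
By symmetry the centroid is at mid-height, ȳ = 80 mm.
Transfer each piece to the horizontal axis through the centroid using Ī + A·d² with d = y − 80:
  web: d = 0 mm → contributes +5 461 333 mm⁴
  top flange (beyond web): d = 70 mm → contributes +7 794 667 mm⁴
  bottom flange (beyond web): d = -70 mm → contributes +7 794 667 mm⁴
Total I = 21 050 667 mm⁴.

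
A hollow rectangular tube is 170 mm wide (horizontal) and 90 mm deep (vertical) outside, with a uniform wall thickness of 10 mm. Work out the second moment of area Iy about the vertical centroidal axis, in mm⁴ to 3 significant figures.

Iy ≈ 1.72 × 10⁷ mm⁴

Treat the section as a set of non-overlapping primitives; coordinates are from the bounding-box lower-left.
Outer rectangle: 170 × 90, A = 15 300 mm², x = 85 mm, Ī = 36 847 500 mm⁴.
Inner void (subtracted): 150 × 70, A = 10 500 mm², x = 85 mm, Ī = 19 687 500 mm⁴.
By symmetry the centroid is at mid-width, x̄ = 85 mm.
All pieces are centred on the vertical centroidal axis, so I = ΣĪ (holes subtracted) = 17 160 000 mm⁴.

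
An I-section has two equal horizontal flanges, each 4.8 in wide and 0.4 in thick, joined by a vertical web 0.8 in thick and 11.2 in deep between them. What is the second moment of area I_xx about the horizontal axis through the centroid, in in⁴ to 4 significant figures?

I_xx ≈ 222.9 in⁴

Break the section into simple shapes (no overlaps), measuring from the bottom-left corner of the bounding box.
Bottom flange: 4.8 × 0.4, A = 1.92 in², y = 0.2 in, Ī = 0.0256 in⁴.
Web: 0.8 × 11.2, A = 8.96 in², y = 6 in, Ī = 93.6619 in⁴.
Top flange: 4.8 × 0.4, A = 1.92 in², y = 11.8 in, Ī = 0.0256 in⁴.
By symmetry the centroid is at mid-height, ȳ = 6 in.
Transfer each piece to the horizontal axis through the centroid using Ī + A·d² with d = y − 6:
  bottom flange: d = -5.8 in → contributes +64.6144 in⁴
  web: d = 0 in → contributes +93.6619 in⁴
  top flange: d = 5.8 in → contributes +64.6144 in⁴
Total I = 222.891 in⁴.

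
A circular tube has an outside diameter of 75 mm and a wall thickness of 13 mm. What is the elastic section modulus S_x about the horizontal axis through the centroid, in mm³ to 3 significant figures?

S_x ≈ 3.39 × 10⁴ mm³

Decompose the section into non-overlapping parts with the origin at the bottom-left of its bounding rectangle.
Outer circle: ⌀75, A = 4417.9 mm², y = 37.5 mm, Ī = 1 553 156 mm⁴.
Bore (subtracted): ⌀49, A = 1885.7 mm², y = 37.5 mm, Ī = 282 979 mm⁴.
By symmetry the centroid is at mid-height, ȳ = 37.5 mm.
All pieces are centred on the horizontal axis through the centroid, so I = ΣĪ (holes subtracted) = 1 270 177 mm⁴.
Extreme fibre distance c = 37.5 mm; S = I/c = 33 871 mm³.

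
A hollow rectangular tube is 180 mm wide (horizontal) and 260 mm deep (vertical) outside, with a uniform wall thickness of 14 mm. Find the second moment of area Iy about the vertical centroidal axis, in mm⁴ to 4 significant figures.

Iy ≈ 5.847 × 10⁷ mm⁴

Split into non-overlapping primitives; take the origin at the lower-left of the bounding box.
Outer rectangle: 180 × 260, A = 46 800 mm², x = 90 mm, Ī = 126 360 000 mm⁴.
Inner void (subtracted): 152 × 232, A = 35 264 mm², x = 90 mm, Ī = 67 894 955 mm⁴.
By symmetry the centroid is at mid-width, x̄ = 90 mm.
All pieces are centred on the vertical centroidal axis, so I = ΣĪ (holes subtracted) = 58 465 045 mm⁴.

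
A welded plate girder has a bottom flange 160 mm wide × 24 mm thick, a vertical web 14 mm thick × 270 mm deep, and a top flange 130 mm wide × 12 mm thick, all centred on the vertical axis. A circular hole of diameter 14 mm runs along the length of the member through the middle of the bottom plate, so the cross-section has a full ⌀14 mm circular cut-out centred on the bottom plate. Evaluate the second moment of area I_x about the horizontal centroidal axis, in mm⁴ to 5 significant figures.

I_x ≈ 1.2235 × 10⁸ mm⁴

Break the section into simple shapes (no overlaps), measuring from the bottom-left corner of the bounding box.
Bottom plate: 160 × 24, A = 3 840 mm², y = 12 mm, Ī = 184 320 mm⁴.
Web plate: 14 × 270, A = 3 780 mm², y = 159 mm, Ī = 22 963 500 mm⁴.
Top plate: 130 × 12, A = 1 560 mm², y = 300 mm, Ī = 18 720 mm⁴.
Hole (subtracted): ⌀14, A = 153.938 mm², y = 12 mm, Ī = 1885.741 mm⁴.
Centroid: ȳ = ΣA·y / ΣA = 123.3376 mm.
Transfer each piece to the horizontal centroidal axis using Ī + A·d² with d = y − 123.3376:
  bottom plate: d = -111.3376 mm → contributes +47 785 188 mm⁴
  web plate: d = 35.66241 mm → contributes +27 770 932 mm⁴
  top plate: d = 176.6624 mm → contributes +48 705 706 mm⁴
  hole: d = -111.3376 mm → contributes −1 910 111 mm⁴
Total I = 122 351 715 mm⁴.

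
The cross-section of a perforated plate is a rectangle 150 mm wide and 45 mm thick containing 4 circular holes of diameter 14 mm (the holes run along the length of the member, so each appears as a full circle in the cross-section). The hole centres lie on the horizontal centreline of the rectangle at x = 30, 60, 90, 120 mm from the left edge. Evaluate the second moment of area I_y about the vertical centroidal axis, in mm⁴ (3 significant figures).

Decompose the section into non-overlapping parts with the origin at the bottom-left of its bounding rectangle.
Plate: 150 × 45, A = 6 750 mm², x = 75 mm, Ī = 12 656 250 mm⁴.
Hole 1 (subtracted): ⌀14, A = 153.94 mm², x = 30 mm, Ī = 1885.7 mm⁴.
Hole 2 (subtracted): ⌀14, A = 153.94 mm², x = 60 mm, Ī = 1885.7 mm⁴.
Hole 3 (subtracted): ⌀14, A = 153.94 mm², x = 90 mm, Ī = 1885.7 mm⁴.
Hole 4 (subtracted): ⌀14, A = 153.94 mm², x = 120 mm, Ī = 1885.7 mm⁴.
By symmetry the centroid is at mid-width, x̄ = 75 mm.
Transfer each piece to the vertical centroidal axis using Ī + A·d² with d = x − 75:
  plate: d = 0 mm → contributes +12 656 250 mm⁴
  hole 1: d = -45 mm → contributes −313 610 mm⁴
  hole 2: d = -15 mm → contributes −36 522 mm⁴
  hole 3: d = 15 mm → contributes −36 522 mm⁴
  hole 4: d = 45 mm → contributes −313 610 mm⁴
Total I = 11 955 986 mm⁴.

I_y ≈ 1.20 × 10⁷ mm⁴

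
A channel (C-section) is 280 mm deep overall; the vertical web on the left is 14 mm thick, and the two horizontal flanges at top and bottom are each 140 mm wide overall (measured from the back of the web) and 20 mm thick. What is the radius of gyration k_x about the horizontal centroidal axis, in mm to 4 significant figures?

Treat the section as a set of non-overlapping primitives; coordinates are from the bounding-box lower-left.
Web: 14 × 280, A = 3 920 mm², y = 140 mm, Ī = 25 610 667 mm⁴.
Top flange (beyond web): 126 × 20, A = 2 520 mm², y = 270 mm, Ī = 84 000 mm⁴.
Bottom flange (beyond web): 126 × 20, A = 2 520 mm², y = 10 mm, Ī = 84 000 mm⁴.
By symmetry the centroid is at mid-height, ȳ = 140 mm.
Transfer each piece to the horizontal centroidal axis using Ī + A·d² with d = y − 140:
  web: d = 0 mm → contributes +25 610 667 mm⁴
  top flange (beyond web): d = 130 mm → contributes +42 672 000 mm⁴
  bottom flange (beyond web): d = -130 mm → contributes +42 672 000 mm⁴
Total I = 110 954 667 mm⁴.
Radius of gyration: k = √(I/A) = √(110 954 667 / 8 960) = 111.28 mm.

k_x ≈ 111.3 mm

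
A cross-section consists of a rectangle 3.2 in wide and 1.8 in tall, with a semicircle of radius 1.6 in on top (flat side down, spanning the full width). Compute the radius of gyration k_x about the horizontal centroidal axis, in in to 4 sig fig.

k_x ≈ 0.9144 in

Treat the section as a set of non-overlapping primitives; coordinates are from the bounding-box lower-left.
Rectangular body: 3.2 × 1.8, A = 5.76 in², y = 0.9 in, Ī = 1.5552 in⁴.
Semicircular cap: semicircle r = 1.6, A = 4.02124 in², y = 2.47906 in, Ī = 0.719303 in⁴.
Centroid: ȳ = ΣA·y / ΣA = 1.54918 in.
Transfer each piece to the horizontal centroidal axis using Ī + A·d² with d = y − 1.54918:
  rectangular body: d = -0.64918 in → contributes +3.98266 in⁴
  semicircular cap: d = 0.929881 in → contributes +4.19639 in⁴
Total I = 8.17905 in⁴.
Radius of gyration: k = √(I/A) = √(8.17905 / 9.78124) = 0.914438 in.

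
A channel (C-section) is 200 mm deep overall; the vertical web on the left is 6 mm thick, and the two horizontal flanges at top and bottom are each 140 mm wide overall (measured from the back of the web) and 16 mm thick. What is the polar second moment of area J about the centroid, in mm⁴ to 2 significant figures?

Decompose the section into non-overlapping parts with the origin at the bottom-left of its bounding rectangle.
Web: 6 × 200, A = 1 200 mm², y = 100 mm, Ī = 4 000 000 mm⁴.
Top flange (beyond web): 134 × 16, A = 2 144 mm², y = 192 mm, Ī = 45 739 mm⁴.
Bottom flange (beyond web): 134 × 16, A = 2 144 mm², y = 8 mm, Ī = 45 739 mm⁴.
By symmetry the centroid is at mid-height, ȳ = 100 mm.
Transfer each piece to the centroidal x-axis using Ī + A·d² with d = y − 100:
  web: d = 0 mm → contributes +4 000 000 mm⁴
  top flange (beyond web): d = 92 mm → contributes +18 192 555 mm⁴
  bottom flange (beyond web): d = -92 mm → contributes +18 192 555 mm⁴
Total I = 40 385 109 mm⁴.
For the y-axis: x̄ = 57.69 mm.
Repeating about the centroidal y-axis gives I_y = 11 014 163 mm⁴.
Polar second moment: J = I_x + I_y = 51 399 272 mm⁴.

J ≈ 5.1 × 10⁷ mm⁴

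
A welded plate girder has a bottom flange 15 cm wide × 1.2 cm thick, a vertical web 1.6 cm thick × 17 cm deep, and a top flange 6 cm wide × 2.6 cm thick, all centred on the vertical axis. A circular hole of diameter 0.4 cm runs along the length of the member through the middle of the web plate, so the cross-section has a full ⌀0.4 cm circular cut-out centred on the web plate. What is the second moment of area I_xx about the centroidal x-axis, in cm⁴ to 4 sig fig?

Break the section into simple shapes (no overlaps), measuring from the bottom-left corner of the bounding box.
Bottom plate: 15 × 1.2, A = 18 cm², y = 0.6 cm, Ī = 2.16 cm⁴.
Web plate: 1.6 × 17, A = 27.2 cm², y = 9.7 cm, Ī = 655.067 cm⁴.
Top plate: 6 × 2.6, A = 15.6 cm², y = 19.5 cm, Ī = 8.788 cm⁴.
Hole (subtracted): ⌀0.4, A = 0.125664 cm², y = 9.7 cm, Ī = 0.00125664 cm⁴.
Centroid: ȳ = ΣA·y / ΣA = 9.52002 cm.
Transfer each piece to the centroidal x-axis using Ī + A·d² with d = y − 9.52002:
  bottom plate: d = -8.92002 cm → contributes +1434.36 cm⁴
  web plate: d = 0.179977 cm → contributes +655.948 cm⁴
  top plate: d = 9.97998 cm → contributes +1562.55 cm⁴
  hole: d = 0.179977 cm → contributes −0.00532711 cm⁴
Total I = 3652.85 cm⁴.

I_xx ≈ 3653 cm⁴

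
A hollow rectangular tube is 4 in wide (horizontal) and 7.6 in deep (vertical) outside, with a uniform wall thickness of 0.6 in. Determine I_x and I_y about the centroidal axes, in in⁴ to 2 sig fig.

I_x ≈ 85 in⁴, I_y ≈ 29 in⁴

Split into non-overlapping primitives; take the origin at the lower-left of the bounding box.
Outer rectangle: 4 × 7.6, A = 30.4 in², y = 3.8 in, Ī = 146.3 in⁴.
Inner void (subtracted): 2.8 × 6.4, A = 17.92 in², y = 3.8 in, Ī = 61.17 in⁴.
By symmetry the centroid is at mid-height, ȳ = 3.8 in.
All pieces are centred on the centroidal x-axis, so I = ΣĪ (holes subtracted) = 85.16 in⁴.
Repeating about the centroidal y-axis gives I_y = 28.83 in⁴.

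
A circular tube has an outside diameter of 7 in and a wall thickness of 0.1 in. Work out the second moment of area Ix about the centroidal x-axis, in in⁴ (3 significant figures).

Ix ≈ 12.9 in⁴

Decompose the section into non-overlapping parts with the origin at the bottom-left of its bounding rectangle.
Outer circle: ⌀7, A = 38.485 in², y = 3.5 in, Ī = 117.86 in⁴.
Bore (subtracted): ⌀6.8, A = 36.317 in², y = 3.5 in, Ī = 104.96 in⁴.
By symmetry the centroid is at mid-height, ȳ = 3.5 in.
All pieces are centred on the centroidal x-axis, so I = ΣĪ (holes subtracted) = 12.903 in⁴.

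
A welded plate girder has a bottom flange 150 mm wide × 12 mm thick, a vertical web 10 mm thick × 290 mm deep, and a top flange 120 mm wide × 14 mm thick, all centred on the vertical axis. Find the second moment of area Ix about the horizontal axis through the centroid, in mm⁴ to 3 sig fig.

Break the section into simple shapes (no overlaps), measuring from the bottom-left corner of the bounding box.
Bottom plate: 150 × 12, A = 1 800 mm², y = 6 mm, Ī = 21 600 mm⁴.
Web plate: 10 × 290, A = 2 900 mm², y = 157 mm, Ī = 20 324 167 mm⁴.
Top plate: 120 × 14, A = 1 680 mm², y = 309 mm, Ī = 27 440 mm⁴.
Centroid: ȳ = ΣA·y / ΣA = 154.42 mm.
Transfer each piece to the horizontal axis through the centroid using Ī + A·d² with d = y − 154.42:
  bottom plate: d = -148.42 mm → contributes +39 674 602 mm⁴
  web plate: d = 2.5768 mm → contributes +20 343 422 mm⁴
  top plate: d = 154.58 mm → contributes +40 169 340 mm⁴
Total I = 100 187 364 mm⁴.

Ix ≈ 1.00 × 10⁸ mm⁴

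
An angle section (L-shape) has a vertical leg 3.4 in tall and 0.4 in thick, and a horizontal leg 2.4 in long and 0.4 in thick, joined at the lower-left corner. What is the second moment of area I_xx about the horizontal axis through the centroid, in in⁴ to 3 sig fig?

I_xx ≈ 2.45 in⁴

Break the section into simple shapes (no overlaps), measuring from the bottom-left corner of the bounding box.
Vertical leg: 0.4 × 3.4, A = 1.36 in², y = 1.7 in, Ī = 1.3101 in⁴.
Horizontal leg (remainder): 2 × 0.4, A = 0.8 in², y = 0.2 in, Ī = 0.010667 in⁴.
Centroid: ȳ = ΣA·y / ΣA = 1.1444 in.
Transfer each piece to the horizontal axis through the centroid using Ī + A·d² with d = y − 1.1444:
  vertical leg: d = 0.55556 in → contributes +1.7299 in⁴
  horizontal leg (remainder): d = -0.94444 in → contributes +0.72425 in⁴
Total I = 2.4541 in⁴.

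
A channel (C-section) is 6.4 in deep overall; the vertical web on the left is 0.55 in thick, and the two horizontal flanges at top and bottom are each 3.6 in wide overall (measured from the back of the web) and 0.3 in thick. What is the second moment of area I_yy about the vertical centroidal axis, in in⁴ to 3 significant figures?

I_yy ≈ 5.41 in⁴

Split into non-overlapping primitives; take the origin at the lower-left of the bounding box.
Web: 0.55 × 6.4, A = 3.52 in², x = 0.275 in, Ī = 0.088733 in⁴.
Top flange (beyond web): 3.05 × 0.3, A = 0.915 in², x = 2.075 in, Ī = 0.70932 in⁴.
Bottom flange (beyond web): 3.05 × 0.3, A = 0.915 in², x = 2.075 in, Ī = 0.70932 in⁴.
Centroid: x̄ = ΣA·x / ΣA = 0.8907 in.
Transfer each piece to the vertical centroidal axis using Ī + A·d² with d = x − 0.8907:
  web: d = -0.6157 in → contributes +1.4231 in⁴
  top flange (beyond web): d = 1.1843 in → contributes +1.9927 in⁴
  bottom flange (beyond web): d = 1.1843 in → contributes +1.9927 in⁴
Total I = 5.4084 in⁴.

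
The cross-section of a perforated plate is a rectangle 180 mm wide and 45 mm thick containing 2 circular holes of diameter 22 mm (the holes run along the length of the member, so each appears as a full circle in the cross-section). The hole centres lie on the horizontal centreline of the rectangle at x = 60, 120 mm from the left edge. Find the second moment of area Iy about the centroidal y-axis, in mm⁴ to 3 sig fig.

Treat the section as a set of non-overlapping primitives; coordinates are from the bounding-box lower-left.
Plate: 180 × 45, A = 8 100 mm², x = 90 mm, Ī = 21 870 000 mm⁴.
Hole 1 (subtracted): ⌀22, A = 380.13 mm², x = 60 mm, Ī = 11 499 mm⁴.
Hole 2 (subtracted): ⌀22, A = 380.13 mm², x = 120 mm, Ī = 11 499 mm⁴.
By symmetry the centroid is at mid-width, x̄ = 90 mm.
Transfer each piece to the centroidal y-axis using Ī + A·d² with d = x − 90:
  plate: d = 0 mm → contributes +21 870 000 mm⁴
  hole 1: d = -30 mm → contributes −353 618 mm⁴
  hole 2: d = 30 mm → contributes −353 618 mm⁴
Total I = 21 162 763 mm⁴.

Iy ≈ 2.12 × 10⁷ mm⁴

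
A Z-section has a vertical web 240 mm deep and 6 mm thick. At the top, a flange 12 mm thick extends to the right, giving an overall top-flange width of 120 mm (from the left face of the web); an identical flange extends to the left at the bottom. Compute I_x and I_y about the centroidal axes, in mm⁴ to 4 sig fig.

Treat the section as a set of non-overlapping primitives; coordinates are from the bounding-box lower-left.
Web: 6 × 240, A = 1 440 mm², y = 120 mm, Ī = 6 912 000 mm⁴.
Top flange (beyond web): 114 × 12, A = 1 368 mm², y = 234 mm, Ī = 16 416 mm⁴.
Bottom flange (beyond web): 114 × 12, A = 1 368 mm², y = 6 mm, Ī = 16 416 mm⁴.
Centroid: ȳ = ΣA·y / ΣA = 120 mm.
Transfer each piece to the centroidal x-axis using Ī + A·d² with d = y − 120:
  web: d = 0 mm → contributes +6 912 000 mm⁴
  top flange (beyond web): d = 114 mm → contributes +17 794 944 mm⁴
  bottom flange (beyond web): d = -114 mm → contributes +17 794 944 mm⁴
Total I = 42 501 888 mm⁴.
For the y-axis: x̄ = 117 mm.
Repeating about the centroidal y-axis gives I_y = 12 817 008 mm⁴.

I_x ≈ 4.250 × 10⁷ mm⁴, I_y ≈ 1.282 × 10⁷ mm⁴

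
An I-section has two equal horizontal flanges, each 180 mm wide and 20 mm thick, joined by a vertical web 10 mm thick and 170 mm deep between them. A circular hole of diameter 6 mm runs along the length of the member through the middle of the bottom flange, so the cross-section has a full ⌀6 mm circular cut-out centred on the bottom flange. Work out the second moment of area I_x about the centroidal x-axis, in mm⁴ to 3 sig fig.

Split into non-overlapping primitives; take the origin at the lower-left of the bounding box.
Bottom flange: 180 × 20, A = 3 600 mm², y = 10 mm, Ī = 120 000 mm⁴.
Web: 10 × 170, A = 1 700 mm², y = 105 mm, Ī = 4 094 167 mm⁴.
Top flange: 180 × 20, A = 3 600 mm², y = 200 mm, Ī = 120 000 mm⁴.
Hole (subtracted): ⌀6, A = 28.274 mm², y = 10 mm, Ī = 63.617 mm⁴.
Centroid: ȳ = ΣA·y / ΣA = 105.3 mm.
Transfer each piece to the centroidal x-axis using Ī + A·d² with d = y − 105.3:
  bottom flange: d = -95.303 mm → contributes +32 817 422 mm⁴
  web: d = -0.30277 mm → contributes +4 094 323 mm⁴
  top flange: d = 94.697 mm → contributes +32 403 238 mm⁴
  hole: d = -95.303 mm → contributes −256 869 mm⁴
Total I = 69 058 114 mm⁴.

I_x ≈ 6.91 × 10⁷ mm⁴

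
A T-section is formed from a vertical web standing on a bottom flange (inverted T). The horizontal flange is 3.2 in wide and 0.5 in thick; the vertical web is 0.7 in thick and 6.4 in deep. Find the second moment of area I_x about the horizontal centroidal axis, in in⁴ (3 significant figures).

I_x ≈ 29.4 in⁴

Decompose the section into non-overlapping parts with the origin at the bottom-left of its bounding rectangle.
Flange: 3.2 × 0.5, A = 1.6 in², y = 0.25 in, Ī = 0.033333 in⁴.
Web: 0.7 × 6.4, A = 4.48 in², y = 3.7 in, Ī = 15.292 in⁴.
Centroid: ȳ = ΣA·y / ΣA = 2.7921 in.
Transfer each piece to the horizontal centroidal axis using Ī + A·d² with d = y − 2.7921:
  flange: d = -2.5421 in → contributes +10.373 in⁴
  web: d = 0.90789 in → contributes +18.984 in⁴
Total I = 29.357 in⁴.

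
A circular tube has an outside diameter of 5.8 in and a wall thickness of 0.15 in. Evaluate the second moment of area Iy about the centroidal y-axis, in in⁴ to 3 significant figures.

Treat the section as a set of non-overlapping primitives; coordinates are from the bounding-box lower-left.
Outer circle: ⌀5.8, A = 26.421 in², x = 2.9 in, Ī = 55.55 in⁴.
Bore (subtracted): ⌀5.5, A = 23.758 in², x = 2.9 in, Ī = 44.918 in⁴.
By symmetry the centroid is at mid-width, x̄ = 2.9 in.
All pieces are centred on the centroidal y-axis, so I = ΣĪ (holes subtracted) = 10.632 in⁴.

Iy ≈ 10.6 in⁴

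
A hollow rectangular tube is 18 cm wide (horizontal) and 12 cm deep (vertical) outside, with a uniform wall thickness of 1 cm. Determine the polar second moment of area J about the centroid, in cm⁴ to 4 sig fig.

J ≈ 3677 cm⁴

Decompose the section into non-overlapping parts with the origin at the bottom-left of its bounding rectangle.
Outer rectangle: 18 × 12, A = 216 cm², y = 6 cm, Ī = 2 592 cm⁴.
Inner void (subtracted): 16 × 10, A = 160 cm², y = 6 cm, Ī = 1333.33 cm⁴.
By symmetry the centroid is at mid-height, ȳ = 6 cm.
All pieces are centred on the centroidal x-axis, so I = ΣĪ (holes subtracted) = 1258.67 cm⁴.
Repeating about the centroidal y-axis gives I_y = 2418.67 cm⁴.
Polar second moment: J = I_x + I_y = 3677.33 cm⁴.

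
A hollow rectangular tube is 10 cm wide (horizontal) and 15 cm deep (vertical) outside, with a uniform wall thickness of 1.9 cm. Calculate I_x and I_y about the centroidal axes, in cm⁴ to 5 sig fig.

Break the section into simple shapes (no overlaps), measuring from the bottom-left corner of the bounding box.
Outer rectangle: 10 × 15, A = 150 cm², y = 7.5 cm, Ī = 2812.5 cm⁴.
Inner void (subtracted): 6.2 × 11.2, A = 69.44 cm², y = 7.5 cm, Ī = 725.8795 cm⁴.
By symmetry the centroid is at mid-height, ȳ = 7.5 cm.
All pieces are centred on the centroidal x-axis, so I = ΣĪ (holes subtracted) = 2086.621 cm⁴.
Repeating about the centroidal y-axis gives I_y = 1027.561 cm⁴.

I_x ≈ 2086.6 cm⁴, I_y ≈ 1027.6 cm⁴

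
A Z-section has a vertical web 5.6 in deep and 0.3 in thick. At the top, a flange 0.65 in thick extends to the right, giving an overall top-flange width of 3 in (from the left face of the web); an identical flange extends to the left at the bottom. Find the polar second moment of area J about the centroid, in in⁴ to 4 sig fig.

Split into non-overlapping primitives; take the origin at the lower-left of the bounding box.
Web: 0.3 × 5.6, A = 1.68 in², y = 2.8 in, Ī = 4.3904 in⁴.
Top flange (beyond web): 2.7 × 0.65, A = 1.755 in², y = 5.275 in, Ī = 0.0617906 in⁴.
Bottom flange (beyond web): 2.7 × 0.65, A = 1.755 in², y = 0.325 in, Ī = 0.0617906 in⁴.
Centroid: ȳ = ΣA·y / ΣA = 2.8 in.
Transfer each piece to the centroidal x-axis using Ī + A·d² with d = y − 2.8:
  web: d = 0 in → contributes +4.3904 in⁴
  top flange (beyond web): d = 2.475 in → contributes +10.8123 in⁴
  bottom flange (beyond web): d = -2.475 in → contributes +10.8123 in⁴
Total I = 26.0149 in⁴.
For the y-axis: x̄ = 2.85 in.
Repeating about the centroidal y-axis gives I_y = 10.0424 in⁴.
Polar second moment: J = I_x + I_y = 36.0574 in⁴.

J ≈ 36.06 in⁴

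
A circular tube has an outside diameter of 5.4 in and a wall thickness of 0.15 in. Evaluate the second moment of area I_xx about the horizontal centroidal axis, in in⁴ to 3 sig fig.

Decompose the section into non-overlapping parts with the origin at the bottom-left of its bounding rectangle.
Outer circle: ⌀5.4, A = 22.902 in², y = 2.7 in, Ī = 41.739 in⁴.
Bore (subtracted): ⌀5.1, A = 20.428 in², y = 2.7 in, Ī = 33.209 in⁴.
By symmetry the centroid is at mid-height, ȳ = 2.7 in.
All pieces are centred on the horizontal centroidal axis, so I = ΣĪ (holes subtracted) = 8.5307 in⁴.

I_xx ≈ 8.53 in⁴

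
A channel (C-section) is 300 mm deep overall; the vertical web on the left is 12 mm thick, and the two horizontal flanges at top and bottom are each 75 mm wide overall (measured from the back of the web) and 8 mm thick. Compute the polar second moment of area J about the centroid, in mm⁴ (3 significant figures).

J ≈ 5.00 × 10⁷ mm⁴

Decompose the section into non-overlapping parts with the origin at the bottom-left of its bounding rectangle.
Web: 12 × 300, A = 3 600 mm², y = 150 mm, Ī = 27 000 000 mm⁴.
Top flange (beyond web): 63 × 8, A = 504 mm², y = 296 mm, Ī = 2 688 mm⁴.
Bottom flange (beyond web): 63 × 8, A = 504 mm², y = 4 mm, Ī = 2 688 mm⁴.
By symmetry the centroid is at mid-height, ȳ = 150 mm.
Transfer each piece to the centroidal x-axis using Ī + A·d² with d = y − 150:
  web: d = 0 mm → contributes +27 000 000 mm⁴
  top flange (beyond web): d = 146 mm → contributes +10 745 952 mm⁴
  bottom flange (beyond web): d = -146 mm → contributes +10 745 952 mm⁴
Total I = 48 491 904 mm⁴.
For the y-axis: x̄ = 14.203 mm.
Repeating about the centroidal y-axis gives I_y = 1 484 018 mm⁴.
Polar second moment: J = I_x + I_y = 49 975 922 mm⁴.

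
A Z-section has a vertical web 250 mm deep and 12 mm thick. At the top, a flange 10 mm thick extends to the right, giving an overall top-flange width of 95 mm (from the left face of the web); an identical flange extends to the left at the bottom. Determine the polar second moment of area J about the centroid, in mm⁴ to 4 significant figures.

Break the section into simple shapes (no overlaps), measuring from the bottom-left corner of the bounding box.
Web: 12 × 250, A = 3 000 mm², y = 125 mm, Ī = 15 625 000 mm⁴.
Top flange (beyond web): 83 × 10, A = 830 mm², y = 245 mm, Ī = 6916.67 mm⁴.
Bottom flange (beyond web): 83 × 10, A = 830 mm², y = 5 mm, Ī = 6916.67 mm⁴.
Centroid: ȳ = ΣA·y / ΣA = 125 mm.
Transfer each piece to the centroidal x-axis using Ī + A·d² with d = y − 125:
  web: d = 0 mm → contributes +15 625 000 mm⁴
  top flange (beyond web): d = 120 mm → contributes +11 958 917 mm⁴
  bottom flange (beyond web): d = -120 mm → contributes +11 958 917 mm⁴
Total I = 39 542 833 mm⁴.
For the y-axis: x̄ = 89 mm.
Repeating about the centroidal y-axis gives I_y = 4 734 353 mm⁴.
Polar second moment: J = I_x + I_y = 44 277 187 mm⁴.

J ≈ 4.428 × 10⁷ mm⁴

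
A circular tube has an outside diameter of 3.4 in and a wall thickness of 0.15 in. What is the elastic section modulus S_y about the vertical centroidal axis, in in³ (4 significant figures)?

S_y ≈ 1.192 in³

Break the section into simple shapes (no overlaps), measuring from the bottom-left corner of the bounding box.
Outer circle: ⌀3.4, A = 9.0792 in², x = 1.7 in, Ī = 6.55972 in⁴.
Bore (subtracted): ⌀3.1, A = 7.54768 in², x = 1.7 in, Ī = 4.53332 in⁴.
By symmetry the centroid is at mid-width, x̄ = 1.7 in.
All pieces are centred on the vertical centroidal axis, so I = ΣĪ (holes subtracted) = 2.0264 in⁴.
Extreme fibre distance c = 1.7 in; S = I/c = 1.192 in³.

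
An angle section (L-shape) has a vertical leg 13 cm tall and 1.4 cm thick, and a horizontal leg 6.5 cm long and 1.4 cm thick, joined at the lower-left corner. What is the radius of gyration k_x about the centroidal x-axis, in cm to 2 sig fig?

Split into non-overlapping primitives; take the origin at the lower-left of the bounding box.
Vertical leg: 1.4 × 13, A = 18.2 cm², y = 6.5 cm, Ī = 256.3 cm⁴.
Horizontal leg (remainder): 5.1 × 1.4, A = 7.14 cm², y = 0.7 cm, Ī = 1.166 cm⁴.
Centroid: ȳ = ΣA·y / ΣA = 4.866 cm.
Transfer each piece to the centroidal x-axis using Ī + A·d² with d = y − 4.866:
  vertical leg: d = 1.634 cm → contributes +304.9 cm⁴
  horizontal leg (remainder): d = -4.166 cm → contributes +125.1 cm⁴
Total I = 430 cm⁴.
Radius of gyration: k = √(I/A) = √(430 / 25.34) = 4.119 cm.

k_x ≈ 4.1 cm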